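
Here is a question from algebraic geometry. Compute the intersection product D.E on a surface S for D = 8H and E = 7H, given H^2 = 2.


Using bilinearity of the intersection pairing on a surface S:
(aH).(bH) = ab * (H.H)
We have H^2 = 2.
D.E = (8H).(7H) = 8*7*2
= 56*2
= 112

112


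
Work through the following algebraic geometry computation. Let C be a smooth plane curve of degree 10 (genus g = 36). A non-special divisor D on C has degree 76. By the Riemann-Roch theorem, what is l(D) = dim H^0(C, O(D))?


First, compute the genus of a smooth plane curve of degree 10:
g = (d-1)(d-2)/2 = (10-1)(10-2)/2 = 36
For a non-special divisor D (i.e., h^1(D) = 0), Riemann-Roch gives:
l(D) = deg(D) - g + 1
Since deg(D) = 76 >= 2g - 1 = 71, D is non-special.
l(D) = 76 - 36 + 1 = 41

41


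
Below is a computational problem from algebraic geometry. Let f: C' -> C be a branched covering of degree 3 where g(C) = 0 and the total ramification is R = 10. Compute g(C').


Riemann-Hurwitz formula: 2g' - 2 = d(2g - 2) + R
Given: d = 3, g = 0, R = 10
2g' - 2 = 3*(2*0 - 2) + 10
2g' - 2 = 3*(-2) + 10
2g' - 2 = -6 + 10 = 4
2g' = 6
g' = 3

3


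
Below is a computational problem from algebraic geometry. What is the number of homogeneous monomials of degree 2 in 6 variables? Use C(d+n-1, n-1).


The number of degree-2 monomials in 6 variables is C(d+n-1, n-1).
= C(2+6-1, 6-1) = C(7, 5)
= 21

21


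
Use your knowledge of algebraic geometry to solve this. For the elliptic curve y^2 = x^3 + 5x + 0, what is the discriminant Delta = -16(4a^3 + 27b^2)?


Compute each component:
4a^3 = 4*5^3 = 4*125 = 500
27b^2 = 27*0^2 = 27*0 = 0
4a^3 + 27b^2 = 500 + 0 = 500
Delta = -16*500 = -8000

-8000


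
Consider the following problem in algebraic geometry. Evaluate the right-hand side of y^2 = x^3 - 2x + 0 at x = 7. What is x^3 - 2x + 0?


Compute x^3 - 2x + 0 at x = 7:
x^3 = 7^3 = 343
(-2)*x = (-2)*7 = -14
Sum: 343 - 14 + 0 = 329

329


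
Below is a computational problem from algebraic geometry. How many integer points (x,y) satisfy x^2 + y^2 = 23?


Systematically check integer values of x where x^2 <= 23.
For each valid x, check if 23 - x^2 is a perfect square.
Total integer solutions found: 0

0


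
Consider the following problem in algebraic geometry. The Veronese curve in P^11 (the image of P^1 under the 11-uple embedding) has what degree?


The rational normal curve in P^11 is the image of P^1 under the 11-uple Veronese.
A general hyperplane in P^11 pulls back to a degree-11 form on P^1, which has 11 zeros,
so the curve meets a general hyperplane in 11 points. Degree = 11.

11


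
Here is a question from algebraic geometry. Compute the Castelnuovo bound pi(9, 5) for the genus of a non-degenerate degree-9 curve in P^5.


Castelnuovo's bound: write d - 1 = m(r-1) + epsilon with 0 <= epsilon < r-1.
d - 1 = 9 - 1 = 8
r - 1 = 5 - 1 = 4
8 = 2*4 + 0, so m = 2, epsilon = 0
pi(d, r) = m(m-1)(r-1)/2 + m*epsilon
= 2*1*4/2 + 2*0
= 8/2 + 0
= 4 + 0 = 4

4


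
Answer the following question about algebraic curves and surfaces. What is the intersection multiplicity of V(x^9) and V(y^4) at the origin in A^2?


The intersection multiplicity of V(x^a) and V(y^b) at the origin is:
I(O; V(x^9), V(y^4)) = dim_k(k[x,y]/(x^9, y^4))
A basis for k[x,y]/(x^9, y^4) is the set of monomials x^i * y^j
where 0 <= i < 9 and 0 <= j < 4.
The number of such monomials is 9 * 4 = 36

36


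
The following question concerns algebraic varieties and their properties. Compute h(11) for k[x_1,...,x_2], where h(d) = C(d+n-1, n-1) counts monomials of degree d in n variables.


The Hilbert function for the polynomial ring in 2 variables is:
h(d) = C(d+n-1, n-1)
h(11) = C(11+2-1, 2-1) = C(12, 1)
= 12! / (1! * 11!)
= 12

12


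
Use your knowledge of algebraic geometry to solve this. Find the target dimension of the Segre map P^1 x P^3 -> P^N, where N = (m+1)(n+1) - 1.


The Segre embedding maps P^m x P^n into P^N via
all products of coordinates from each factor.
N = (m+1)(n+1) - 1
N = (1+1)(3+1) - 1
N = 2*4 - 1
N = 8 - 1 = 7

7


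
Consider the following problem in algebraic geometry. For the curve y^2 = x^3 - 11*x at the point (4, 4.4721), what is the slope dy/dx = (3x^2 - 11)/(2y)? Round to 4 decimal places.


Using implicit differentiation of y^2 = x^3 - 11*x:
2y * dy/dx = 3x^2 - 11
dy/dx = (3x^2 - 11)/(2y)
Numerator: 3*4^2 - 11 = 37
Denominator: 2*4.4721 = 8.9442
dy/dx = 37/8.9442 = 4.1368

4.1368


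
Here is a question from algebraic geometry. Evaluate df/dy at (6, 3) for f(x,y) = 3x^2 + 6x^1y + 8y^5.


df/dy = 6*x^1 + 5*8*y^4
At (6,3): 6*6^1 + 5*8*3^4
= 36 + 3240
= 3276

3276


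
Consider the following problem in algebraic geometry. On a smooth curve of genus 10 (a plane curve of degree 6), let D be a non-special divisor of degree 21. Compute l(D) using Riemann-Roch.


First, compute the genus of a smooth plane curve of degree 6:
g = (d-1)(d-2)/2 = (6-1)(6-2)/2 = 10
For a non-special divisor D (i.e., h^1(D) = 0), Riemann-Roch gives:
l(D) = deg(D) - g + 1
Since deg(D) = 21 >= 2g - 1 = 19, D is non-special.
l(D) = 21 - 10 + 1 = 12

12


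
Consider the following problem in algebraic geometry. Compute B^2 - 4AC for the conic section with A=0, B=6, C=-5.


The discriminant of a conic Ax^2 + Bxy + Cy^2 + ... = 0 is B^2 - 4AC.
B^2 = 6^2 = 36
4AC = 4*0*(-5) = 0
Discriminant = 36 + 0 = 36

36


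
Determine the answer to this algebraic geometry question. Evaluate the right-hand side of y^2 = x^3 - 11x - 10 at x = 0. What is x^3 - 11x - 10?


Compute x^3 - 11x - 10 at x = 0:
x^3 = 0^3 = 0
(-11)*x = (-11)*0 = 0
Sum: 0 + 0 - 10 = -10

-10


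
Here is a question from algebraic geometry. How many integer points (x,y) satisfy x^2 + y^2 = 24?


Systematically check integer values of x where x^2 <= 24.
For each valid x, check if 24 - x^2 is a perfect square.
Total integer solutions found: 0

0


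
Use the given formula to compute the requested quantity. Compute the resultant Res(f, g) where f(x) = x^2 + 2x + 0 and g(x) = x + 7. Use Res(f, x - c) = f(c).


For Res(f, x - c), we evaluate f at x = c.
f(-7) = (-7)^2 + 2*(-7) + 0
= 49 - 14 + 0
= 35 + 0 = 35
Res(f, g) = 35

35


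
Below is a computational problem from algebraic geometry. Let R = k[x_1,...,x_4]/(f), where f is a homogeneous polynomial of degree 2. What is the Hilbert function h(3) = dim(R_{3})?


For R = k[x_1,...,x_n]/(f) with f homogeneous of degree e:
The Hilbert series is (1 - t^e)/(1 - t)^n.
So h(d) = C(d+n-1, n-1) - C(d-e+n-1, n-1) for d >= e.
With n=4, e=2, d=3:
C(3+4-1, 4-1) = C(6, 3) = 20
C(3-2+4-1, 4-1) = C(4, 3) = 4
h(3) = 20 - 4 = 16

16


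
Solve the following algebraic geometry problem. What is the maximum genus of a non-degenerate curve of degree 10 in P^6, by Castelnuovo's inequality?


Castelnuovo's bound: write d - 1 = m(r-1) + epsilon with 0 <= epsilon < r-1.
d - 1 = 10 - 1 = 9
r - 1 = 6 - 1 = 5
9 = 1*5 + 4, so m = 1, epsilon = 4
pi(d, r) = m(m-1)(r-1)/2 + m*epsilon
= 1*0*5/2 + 1*4
= 0/2 + 4
= 0 + 4 = 4

4


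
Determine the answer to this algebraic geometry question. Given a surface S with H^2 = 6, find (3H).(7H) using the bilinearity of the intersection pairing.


Using bilinearity of the intersection pairing on a surface S:
(aH).(bH) = ab * (H.H)
We have H^2 = 6.
D.E = (3H).(7H) = 3*7*6
= 21*6
= 126

126


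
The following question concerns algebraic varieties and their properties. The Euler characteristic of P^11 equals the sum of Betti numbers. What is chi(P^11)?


The complex projective space P^11 has one cell in each even real dimension 0, 2, ..., 22.
The cohomology groups are H^{2k}(P^11) = Z for k = 0,...,11, and 0 otherwise.
Euler characteristic = sum of Betti numbers = 1 per even-dimensional cohomology group.
chi(P^11) = 11 + 1 = 12

12


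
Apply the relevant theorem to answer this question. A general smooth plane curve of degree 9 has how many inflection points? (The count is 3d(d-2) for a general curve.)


For a general smooth plane curve C of degree d, the inflection points are
the intersection of C with its Hessian curve, which has degree 3(d-2).
By Bezout, the total intersection number is d * 3(d-2) = 9 * 21 = 189.
For a general curve every flex is ordinary, so each contributes
multiplicity 1 to C·Hess(C), and the number of distinct inflection
points is 3d(d-2).
Inflection points = 3*9*(9-2) = 3*9*7 = 189

189


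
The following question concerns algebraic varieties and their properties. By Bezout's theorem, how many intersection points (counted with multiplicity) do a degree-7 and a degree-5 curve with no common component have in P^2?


Bezout's theorem states the intersection count equals the product of degrees.
Intersection count = 7 * 5 = 35

35


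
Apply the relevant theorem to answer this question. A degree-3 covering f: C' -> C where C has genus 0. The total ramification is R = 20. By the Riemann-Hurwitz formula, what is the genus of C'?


Riemann-Hurwitz formula: 2g' - 2 = d(2g - 2) + R
Given: d = 3, g = 0, R = 20
2g' - 2 = 3*(2*0 - 2) + 20
2g' - 2 = 3*(-2) + 20
2g' - 2 = -6 + 20 = 14
2g' = 16
g' = 8

8


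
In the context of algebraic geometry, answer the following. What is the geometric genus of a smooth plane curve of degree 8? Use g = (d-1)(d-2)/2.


Using the genus formula for smooth plane curves:
g = (d-1)(d-2)/2
g = (8-1)(8-2)/2
g = 7*6/2
g = 42/2 = 21

21


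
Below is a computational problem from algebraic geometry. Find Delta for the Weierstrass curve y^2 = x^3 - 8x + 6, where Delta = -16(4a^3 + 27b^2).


Compute each component:
4a^3 = 4*(-8)^3 = 4*(-512) = -2048
27b^2 = 27*6^2 = 27*36 = 972
4a^3 + 27b^2 = -2048 + 972 = -1076
Delta = -16*(-1076) = 17216

17216


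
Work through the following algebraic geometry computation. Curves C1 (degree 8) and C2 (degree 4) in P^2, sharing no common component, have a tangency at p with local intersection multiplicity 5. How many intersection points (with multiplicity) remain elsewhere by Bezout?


By Bezout's theorem, the total intersection number is d1 * d2.
Total = 8 * 4 = 32
Intersection multiplicity at p = 5
Remaining intersections = 32 - 5 = 27

27


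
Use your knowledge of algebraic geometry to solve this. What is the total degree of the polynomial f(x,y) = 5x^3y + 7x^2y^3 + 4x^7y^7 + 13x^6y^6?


Examine each term for its total degree (sum of exponents).
  Term '5x^3y' has total degree 3+1 = 4.
  Term '7x^2y^3' has total degree 2+3 = 5.
  Term '4x^7y^7' has total degree 7+7 = 14.
  Term '13x^6y^6' has total degree 6+6 = 12.
The maximum total degree among all terms is 14.

14


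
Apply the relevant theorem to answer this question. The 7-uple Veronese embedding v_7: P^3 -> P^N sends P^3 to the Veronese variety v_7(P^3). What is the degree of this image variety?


The Veronese variety v_7(P^3) has degree d^r.
d^r = 7^3 = 343

343


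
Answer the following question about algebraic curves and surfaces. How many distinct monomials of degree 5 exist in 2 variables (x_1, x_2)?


The number of degree-5 monomials in 2 variables is C(d+n-1, n-1).
= C(5+2-1, 2-1) = C(6, 1)
= 6

6


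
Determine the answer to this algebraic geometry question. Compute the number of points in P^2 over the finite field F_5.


P^2(F_5) has (q^(n+1) - 1)/(q - 1) points.
= 5^2 + 5^1 + 5^0
= 25 + 5 + 1
= 31

31


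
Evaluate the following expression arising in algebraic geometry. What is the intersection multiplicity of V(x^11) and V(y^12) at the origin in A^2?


The intersection multiplicity of V(x^a) and V(y^b) at the origin is:
I(O; V(x^11), V(y^12)) = dim_k(k[x,y]/(x^11, y^12))
A basis for k[x,y]/(x^11, y^12) is the set of monomials x^i * y^j
where 0 <= i < 11 and 0 <= j < 12.
The number of such monomials is 11 * 12 = 132

132


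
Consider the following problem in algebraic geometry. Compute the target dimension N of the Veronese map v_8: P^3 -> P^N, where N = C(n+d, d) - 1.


The Veronese embedding v_d: P^n -> P^N maps each point to all
degree-d monomials in n+1 homogeneous coordinates.
N = C(n+d, d) - 1
N = C(3+8, 8) - 1
N = C(11, 8) - 1
C(11, 8) = 165
N = 165 - 1 = 164

164


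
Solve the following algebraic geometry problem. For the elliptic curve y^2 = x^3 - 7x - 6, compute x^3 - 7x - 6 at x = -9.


Compute x^3 - 7x - 6 at x = -9:
x^3 = (-9)^3 = -729
(-7)*x = (-7)*(-9) = 63
Sum: -729 + 63 - 6 = -672

-672


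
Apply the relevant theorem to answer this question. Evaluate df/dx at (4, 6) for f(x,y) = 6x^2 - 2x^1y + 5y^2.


df/dx = 2*6*x^1 + 1*(-2)*x^0*y
At (4,6): 2*6*4^1 + 1*(-2)*4^0*6
= 48 - 12
= 36

36


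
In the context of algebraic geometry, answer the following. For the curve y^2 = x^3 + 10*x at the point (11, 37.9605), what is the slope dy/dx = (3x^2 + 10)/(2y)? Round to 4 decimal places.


Using implicit differentiation of y^2 = x^3 + 10*x:
2y * dy/dx = 3x^2 + 10
dy/dx = (3x^2 + 10)/(2y)
Numerator: 3*11^2 + 10 = 373
Denominator: 2*37.9605 = 75.921
dy/dx = 373/75.921 = 4.9130

4.9130


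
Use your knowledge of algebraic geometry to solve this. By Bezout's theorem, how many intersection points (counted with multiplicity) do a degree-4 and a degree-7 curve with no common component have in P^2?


Bezout's theorem states the intersection count equals the product of degrees.
Intersection count = 4 * 7 = 28

28


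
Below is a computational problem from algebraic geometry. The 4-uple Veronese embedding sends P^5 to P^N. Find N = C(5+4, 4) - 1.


The Veronese embedding v_d: P^n -> P^N maps each point to all
degree-d monomials in n+1 homogeneous coordinates.
N = C(n+d, d) - 1
N = C(5+4, 4) - 1
N = C(9, 4) - 1
C(9, 4) = 126
N = 126 - 1 = 125

125


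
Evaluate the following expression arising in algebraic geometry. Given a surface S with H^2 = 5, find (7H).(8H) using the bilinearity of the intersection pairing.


Using bilinearity of the intersection pairing on a surface S:
(aH).(bH) = ab * (H.H)
We have H^2 = 5.
D.E = (7H).(8H) = 7*8*5
= 56*5
= 280

280


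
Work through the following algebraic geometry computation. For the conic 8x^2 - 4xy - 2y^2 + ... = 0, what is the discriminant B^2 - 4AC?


The discriminant of a conic Ax^2 + Bxy + Cy^2 + ... = 0 is B^2 - 4AC.
B^2 = (-4)^2 = 16
4AC = 4*8*(-2) = -64
Discriminant = 16 + 64 = 80

80


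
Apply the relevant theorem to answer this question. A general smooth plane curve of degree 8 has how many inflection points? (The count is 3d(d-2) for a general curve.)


For a general smooth plane curve C of degree d, the inflection points are
the intersection of C with its Hessian curve, which has degree 3(d-2).
By Bezout, the total intersection number is d * 3(d-2) = 8 * 18 = 144.
For a general curve every flex is ordinary, so each contributes
multiplicity 1 to C·Hess(C), and the number of distinct inflection
points is 3d(d-2).
Inflection points = 3*8*(8-2) = 3*8*6 = 144

144


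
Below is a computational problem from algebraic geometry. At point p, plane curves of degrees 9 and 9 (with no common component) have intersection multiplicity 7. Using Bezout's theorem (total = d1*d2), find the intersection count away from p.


By Bezout's theorem, the total intersection number is d1 * d2.
Total = 9 * 9 = 81
Intersection multiplicity at p = 7
Remaining intersections = 81 - 7 = 74

74


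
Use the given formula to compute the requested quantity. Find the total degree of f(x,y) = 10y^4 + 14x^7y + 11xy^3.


Examine each term for its total degree (sum of exponents).
  Term '10y^4' has total degree 0+4 = 4.
  Term '14x^7y' has total degree 7+1 = 8.
  Term '11xy^3' has total degree 1+3 = 4.
The maximum total degree among all terms is 8.

8


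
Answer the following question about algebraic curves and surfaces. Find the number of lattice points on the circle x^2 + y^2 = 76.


Systematically check integer values of x where x^2 <= 76.
For each valid x, check if 76 - x^2 is a perfect square.
Total integer solutions found: 0

0


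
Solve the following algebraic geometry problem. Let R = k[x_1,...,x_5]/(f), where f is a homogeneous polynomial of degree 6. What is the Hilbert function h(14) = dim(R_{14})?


For R = k[x_1,...,x_n]/(f) with f homogeneous of degree e:
The Hilbert series is (1 - t^e)/(1 - t)^n.
So h(d) = C(d+n-1, n-1) - C(d-e+n-1, n-1) for d >= e.
With n=5, e=6, d=14:
C(14+5-1, 5-1) = C(18, 4) = 3060
C(14-6+5-1, 5-1) = C(12, 4) = 495
h(14) = 3060 - 495 = 2565

2565


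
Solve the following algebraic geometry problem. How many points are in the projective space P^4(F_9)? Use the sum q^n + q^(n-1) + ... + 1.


P^4(F_9) has (q^(n+1) - 1)/(q - 1) points.
= 9^4 + 9^3 + 9^2 + 9^1 + 9^0
= 6561 + 729 + 81 + 9 + 1
= 7381

7381


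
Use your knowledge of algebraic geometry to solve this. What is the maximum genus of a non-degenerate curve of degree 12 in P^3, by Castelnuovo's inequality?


Castelnuovo's bound: write d - 1 = m(r-1) + epsilon with 0 <= epsilon < r-1.
d - 1 = 12 - 1 = 11
r - 1 = 3 - 1 = 2
11 = 5*2 + 1, so m = 5, epsilon = 1
pi(d, r) = m(m-1)(r-1)/2 + m*epsilon
= 5*4*2/2 + 5*1
= 40/2 + 5
= 20 + 5 = 25

25


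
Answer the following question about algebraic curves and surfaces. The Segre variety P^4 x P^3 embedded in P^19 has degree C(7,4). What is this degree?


The degree of the Segre variety P^4 x P^3 is C(m+n, m).
= C(7, 4)
= 35

35


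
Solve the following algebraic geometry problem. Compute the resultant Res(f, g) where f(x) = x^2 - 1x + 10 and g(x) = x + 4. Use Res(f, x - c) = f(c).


For Res(f, x - c), we evaluate f at x = c.
f(-4) = (-4)^2 - 1*(-4) + 10
= 16 + 4 + 10
= 20 + 10 = 30
Res(f, g) = 30

30


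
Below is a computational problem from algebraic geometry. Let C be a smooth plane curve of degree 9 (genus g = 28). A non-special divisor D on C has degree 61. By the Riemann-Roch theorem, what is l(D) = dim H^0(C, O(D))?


First, compute the genus of a smooth plane curve of degree 9:
g = (d-1)(d-2)/2 = (9-1)(9-2)/2 = 28
For a non-special divisor D (i.e., h^1(D) = 0), Riemann-Roch gives:
l(D) = deg(D) - g + 1
Since deg(D) = 61 >= 2g - 1 = 55, D is non-special.
l(D) = 61 - 28 + 1 = 34

34


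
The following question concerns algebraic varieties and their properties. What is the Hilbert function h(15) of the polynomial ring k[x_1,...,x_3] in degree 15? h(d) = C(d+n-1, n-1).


The Hilbert function for the polynomial ring in 3 variables is:
h(d) = C(d+n-1, n-1)
h(15) = C(15+3-1, 3-1) = C(17, 2)
= 17! / (2! * 15!)
= 136

136


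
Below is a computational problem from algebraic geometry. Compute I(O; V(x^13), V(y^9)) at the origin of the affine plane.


The intersection multiplicity of V(x^a) and V(y^b) at the origin is:
I(O; V(x^13), V(y^9)) = dim_k(k[x,y]/(x^13, y^9))
A basis for k[x,y]/(x^13, y^9) is the set of monomials x^i * y^j
where 0 <= i < 13 and 0 <= j < 9.
The number of such monomials is 13 * 9 = 117

117


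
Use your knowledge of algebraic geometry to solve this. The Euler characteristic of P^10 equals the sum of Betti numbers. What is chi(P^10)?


The complex projective space P^10 has one cell in each even real dimension 0, 2, ..., 20.
The cohomology groups are H^{2k}(P^10) = Z for k = 0,...,10, and 0 otherwise.
Euler characteristic = sum of Betti numbers = 1 per even-dimensional cohomology group.
chi(P^10) = 10 + 1 = 11

11


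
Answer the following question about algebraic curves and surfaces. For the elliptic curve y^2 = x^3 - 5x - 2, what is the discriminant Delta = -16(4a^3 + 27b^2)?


Compute each component:
4a^3 = 4*(-5)^3 = 4*(-125) = -500
27b^2 = 27*(-2)^2 = 27*4 = 108
4a^3 + 27b^2 = -500 + 108 = -392
Delta = -16*(-392) = 6272

6272


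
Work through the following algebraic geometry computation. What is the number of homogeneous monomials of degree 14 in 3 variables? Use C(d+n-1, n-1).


The number of degree-14 monomials in 3 variables is C(d+n-1, n-1).
= C(14+3-1, 3-1) = C(16, 2)
= 120

120


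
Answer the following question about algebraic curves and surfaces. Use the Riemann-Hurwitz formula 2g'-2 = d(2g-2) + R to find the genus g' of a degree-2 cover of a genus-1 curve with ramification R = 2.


Riemann-Hurwitz formula: 2g' - 2 = d(2g - 2) + R
Given: d = 2, g = 1, R = 2
2g' - 2 = 2*(2*1 - 2) + 2
2g' - 2 = 2*0 + 2
2g' - 2 = 0 + 2 = 2
2g' = 4
g' = 2

2


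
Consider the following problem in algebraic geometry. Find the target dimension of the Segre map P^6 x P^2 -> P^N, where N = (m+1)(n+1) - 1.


The Segre embedding maps P^m x P^n into P^N via
all products of coordinates from each factor.
N = (m+1)(n+1) - 1
N = (6+1)(2+1) - 1
N = 7*3 - 1
N = 21 - 1 = 20

20


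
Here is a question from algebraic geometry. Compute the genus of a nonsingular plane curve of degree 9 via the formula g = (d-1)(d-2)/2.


Using the genus formula for smooth plane curves:
g = (d-1)(d-2)/2
g = (9-1)(9-2)/2
g = 8*7/2
g = 56/2 = 28

28


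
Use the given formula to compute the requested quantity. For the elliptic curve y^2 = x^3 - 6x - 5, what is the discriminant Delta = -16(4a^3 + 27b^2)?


Compute each component:
4a^3 = 4*(-6)^3 = 4*(-216) = -864
27b^2 = 27*(-5)^2 = 27*25 = 675
4a^3 + 27b^2 = -864 + 675 = -189
Delta = -16*(-189) = 3024

3024


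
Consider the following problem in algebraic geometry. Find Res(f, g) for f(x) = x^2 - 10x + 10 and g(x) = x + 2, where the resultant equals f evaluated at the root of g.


For Res(f, x - c), we evaluate f at x = c.
f(-2) = (-2)^2 - 10*(-2) + 10
= 4 + 20 + 10
= 24 + 10 = 34
Res(f, g) = 34

34


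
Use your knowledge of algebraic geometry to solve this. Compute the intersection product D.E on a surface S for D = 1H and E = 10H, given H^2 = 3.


Using bilinearity of the intersection pairing on a surface S:
(aH).(bH) = ab * (H.H)
We have H^2 = 3.
D.E = (1H).(10H) = 1*10*3
= 10*3
= 30

30


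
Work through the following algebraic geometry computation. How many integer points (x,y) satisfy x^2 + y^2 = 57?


Systematically check integer values of x where x^2 <= 57.
For each valid x, check if 57 - x^2 is a perfect square.
Total integer solutions found: 0

0


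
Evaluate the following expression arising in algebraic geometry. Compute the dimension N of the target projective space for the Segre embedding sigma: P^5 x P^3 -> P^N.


The Segre embedding maps P^m x P^n into P^N via
all products of coordinates from each factor.
N = (m+1)(n+1) - 1
N = (5+1)(3+1) - 1
N = 6*4 - 1
N = 24 - 1 = 23

23


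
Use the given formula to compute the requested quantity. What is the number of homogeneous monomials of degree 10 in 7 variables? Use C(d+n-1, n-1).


The number of degree-10 monomials in 7 variables is C(d+n-1, n-1).
= C(10+7-1, 7-1) = C(16, 6)
= 8008

8008


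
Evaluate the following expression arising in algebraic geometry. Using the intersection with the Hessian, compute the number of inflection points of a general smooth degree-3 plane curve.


For a general smooth plane curve C of degree d, the inflection points are
the intersection of C with its Hessian curve, which has degree 3(d-2).
By Bezout, the total intersection number is d * 3(d-2) = 3 * 3 = 9.
For a general curve every flex is ordinary, so each contributes
multiplicity 1 to C·Hess(C), and the number of distinct inflection
points is 3d(d-2).
Inflection points = 3*3*(3-2) = 3*3*1 = 9

9


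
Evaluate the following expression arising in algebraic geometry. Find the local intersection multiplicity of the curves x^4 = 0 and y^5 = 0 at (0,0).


The intersection multiplicity of V(x^a) and V(y^b) at the origin is:
I(O; V(x^4), V(y^5)) = dim_k(k[x,y]/(x^4, y^5))
A basis for k[x,y]/(x^4, y^5) is the set of monomials x^i * y^j
where 0 <= i < 4 and 0 <= j < 5.
The number of such monomials is 4 * 5 = 20

20


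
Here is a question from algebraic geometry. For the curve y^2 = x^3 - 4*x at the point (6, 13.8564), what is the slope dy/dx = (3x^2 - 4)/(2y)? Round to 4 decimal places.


Using implicit differentiation of y^2 = x^3 - 4*x:
2y * dy/dx = 3x^2 - 4
dy/dx = (3x^2 - 4)/(2y)
Numerator: 3*6^2 - 4 = 104
Denominator: 2*13.8564 = 27.7128
dy/dx = 104/27.7128 = 3.7528

3.7528


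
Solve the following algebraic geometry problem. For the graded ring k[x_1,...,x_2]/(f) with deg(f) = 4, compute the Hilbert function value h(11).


For R = k[x_1,...,x_n]/(f) with f homogeneous of degree e:
The Hilbert series is (1 - t^e)/(1 - t)^n.
So h(d) = C(d+n-1, n-1) - C(d-e+n-1, n-1) for d >= e.
With n=2, e=4, d=11:
C(11+2-1, 2-1) = C(12, 1) = 12
C(11-4+2-1, 2-1) = C(8, 1) = 8
h(11) = 12 - 8 = 4

4


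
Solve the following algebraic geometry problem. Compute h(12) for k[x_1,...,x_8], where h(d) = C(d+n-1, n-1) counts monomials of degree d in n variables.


The Hilbert function for the polynomial ring in 8 variables is:
h(d) = C(d+n-1, n-1)
h(12) = C(12+8-1, 8-1) = C(19, 7)
= 19! / (7! * 12!)
= 50388

50388


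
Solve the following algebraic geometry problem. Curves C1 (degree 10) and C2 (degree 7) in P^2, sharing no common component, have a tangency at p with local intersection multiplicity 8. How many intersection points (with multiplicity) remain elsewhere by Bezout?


By Bezout's theorem, the total intersection number is d1 * d2.
Total = 10 * 7 = 70
Intersection multiplicity at p = 8
Remaining intersections = 70 - 8 = 62

62


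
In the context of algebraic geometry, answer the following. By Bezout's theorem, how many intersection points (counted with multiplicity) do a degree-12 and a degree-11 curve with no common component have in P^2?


Bezout's theorem states the intersection count equals the product of degrees.
Intersection count = 12 * 11 = 132

132


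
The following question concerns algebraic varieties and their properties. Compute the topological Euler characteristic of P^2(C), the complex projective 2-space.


The complex projective space P^2 has one cell in each even real dimension 0, 2, ..., 4.
The cohomology groups are H^{2k}(P^2) = Z for k = 0,...,2, and 0 otherwise.
Euler characteristic = sum of Betti numbers = 1 per even-dimensional cohomology group.
chi(P^2) = 2 + 1 = 3

3


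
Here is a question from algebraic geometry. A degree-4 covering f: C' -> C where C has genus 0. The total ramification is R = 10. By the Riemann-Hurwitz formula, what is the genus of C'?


Riemann-Hurwitz formula: 2g' - 2 = d(2g - 2) + R
Given: d = 4, g = 0, R = 10
2g' - 2 = 4*(2*0 - 2) + 10
2g' - 2 = 4*(-2) + 10
2g' - 2 = -8 + 10 = 2
2g' = 4
g' = 2

2


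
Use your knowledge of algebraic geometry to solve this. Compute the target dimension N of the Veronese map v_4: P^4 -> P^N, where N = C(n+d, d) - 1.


The Veronese embedding v_d: P^n -> P^N maps each point to all
degree-d monomials in n+1 homogeneous coordinates.
N = C(n+d, d) - 1
N = C(4+4, 4) - 1
N = C(8, 4) - 1
C(8, 4) = 70
N = 70 - 1 = 69

69


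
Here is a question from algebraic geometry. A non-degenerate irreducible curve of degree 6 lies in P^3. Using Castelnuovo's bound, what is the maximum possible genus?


Castelnuovo's bound: write d - 1 = m(r-1) + epsilon with 0 <= epsilon < r-1.
d - 1 = 6 - 1 = 5
r - 1 = 3 - 1 = 2
5 = 2*2 + 1, so m = 2, epsilon = 1
pi(d, r) = m(m-1)(r-1)/2 + m*epsilon
= 2*1*2/2 + 2*1
= 4/2 + 2
= 2 + 2 = 4

4


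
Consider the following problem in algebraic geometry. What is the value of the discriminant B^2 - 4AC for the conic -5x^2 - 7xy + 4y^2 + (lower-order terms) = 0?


The discriminant of a conic Ax^2 + Bxy + Cy^2 + ... = 0 is B^2 - 4AC.
B^2 = (-7)^2 = 49
4AC = 4*(-5)*4 = -80
Discriminant = 49 + 80 = 129

129


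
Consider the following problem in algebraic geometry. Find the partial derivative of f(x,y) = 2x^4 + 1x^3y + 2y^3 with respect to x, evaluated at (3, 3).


df/dx = 4*2*x^3 + 3*1*x^2*y
At (3,3): 4*2*3^3 + 3*1*3^2*3
= 216 + 81
= 297

297


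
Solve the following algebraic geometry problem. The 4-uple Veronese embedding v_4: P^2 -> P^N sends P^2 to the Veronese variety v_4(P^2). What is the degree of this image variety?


The Veronese variety v_4(P^2) has degree d^r.
d^r = 4^2 = 16

16


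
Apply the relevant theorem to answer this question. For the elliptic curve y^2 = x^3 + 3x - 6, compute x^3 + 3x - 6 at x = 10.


Compute x^3 + 3x - 6 at x = 10:
x^3 = 10^3 = 1000
3*x = 3*10 = 30
Sum: 1000 + 30 - 6 = 1024

1024


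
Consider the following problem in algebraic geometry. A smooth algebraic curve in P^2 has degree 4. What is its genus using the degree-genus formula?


Using the genus formula for smooth plane curves:
g = (d-1)(d-2)/2
g = (4-1)(4-2)/2
g = 3*2/2
g = 6/2 = 3

3


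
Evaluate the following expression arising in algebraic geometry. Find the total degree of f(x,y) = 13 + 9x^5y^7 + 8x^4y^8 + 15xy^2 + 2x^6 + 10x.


Examine each term for its total degree (sum of exponents).
  Term '13' has total degree 0+0 = 0.
  Term '9x^5y^7' has total degree 5+7 = 12.
  Term '8x^4y^8' has total degree 4+8 = 12.
  Term '15xy^2' has total degree 1+2 = 3.
  Term '2x^6' has total degree 6+0 = 6.
  Term '10x' has total degree 1+0 = 1.
The maximum total degree among all terms is 12.

12


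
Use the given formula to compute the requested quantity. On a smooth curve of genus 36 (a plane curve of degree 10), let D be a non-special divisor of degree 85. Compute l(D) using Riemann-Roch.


First, compute the genus of a smooth plane curve of degree 10:
g = (d-1)(d-2)/2 = (10-1)(10-2)/2 = 36
For a non-special divisor D (i.e., h^1(D) = 0), Riemann-Roch gives:
l(D) = deg(D) - g + 1
Since deg(D) = 85 >= 2g - 1 = 71, D is non-special.
l(D) = 85 - 36 + 1 = 50

50


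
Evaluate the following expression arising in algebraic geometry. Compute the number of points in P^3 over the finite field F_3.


P^3(F_3) has (q^(n+1) - 1)/(q - 1) points.
= 3^3 + 3^2 + 3^1 + 3^0
= 27 + 9 + 3 + 1
= 40

40


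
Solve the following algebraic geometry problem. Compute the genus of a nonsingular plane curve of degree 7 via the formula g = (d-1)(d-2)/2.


Using the genus formula for smooth plane curves:
g = (d-1)(d-2)/2
g = (7-1)(7-2)/2
g = 6*5/2
g = 30/2 = 15

15


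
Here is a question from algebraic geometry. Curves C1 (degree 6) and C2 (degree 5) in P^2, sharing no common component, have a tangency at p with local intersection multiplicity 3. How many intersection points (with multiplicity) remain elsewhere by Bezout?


By Bezout's theorem, the total intersection number is d1 * d2.
Total = 6 * 5 = 30
Intersection multiplicity at p = 3
Remaining intersections = 30 - 3 = 27

27


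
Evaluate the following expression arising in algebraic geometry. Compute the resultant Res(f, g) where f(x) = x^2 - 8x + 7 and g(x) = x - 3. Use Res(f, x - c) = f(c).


For Res(f, x - c), we evaluate f at x = c.
f(3) = 3^2 - 8*3 + 7
= 9 - 24 + 7
= -15 + 7 = -8
Res(f, g) = -8

-8


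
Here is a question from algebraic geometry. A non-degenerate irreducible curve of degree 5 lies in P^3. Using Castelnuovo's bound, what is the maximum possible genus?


Castelnuovo's bound: write d - 1 = m(r-1) + epsilon with 0 <= epsilon < r-1.
d - 1 = 5 - 1 = 4
r - 1 = 3 - 1 = 2
4 = 2*2 + 0, so m = 2, epsilon = 0
pi(d, r) = m(m-1)(r-1)/2 + m*epsilon
= 2*1*2/2 + 2*0
= 4/2 + 0
= 2 + 0 = 2

2


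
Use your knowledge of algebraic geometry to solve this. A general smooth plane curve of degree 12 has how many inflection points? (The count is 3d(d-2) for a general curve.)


For a general smooth plane curve C of degree d, the inflection points are
the intersection of C with its Hessian curve, which has degree 3(d-2).
By Bezout, the total intersection number is d * 3(d-2) = 12 * 30 = 360.
For a general curve every flex is ordinary, so each contributes
multiplicity 1 to C·Hess(C), and the number of distinct inflection
points is 3d(d-2).
Inflection points = 3*12*(12-2) = 3*12*10 = 360

360


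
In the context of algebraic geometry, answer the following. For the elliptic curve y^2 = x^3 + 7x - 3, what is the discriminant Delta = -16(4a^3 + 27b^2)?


Compute each component:
4a^3 = 4*7^3 = 4*343 = 1372
27b^2 = 27*(-3)^2 = 27*9 = 243
4a^3 + 27b^2 = 1372 + 243 = 1615
Delta = -16*1615 = -25840

-25840


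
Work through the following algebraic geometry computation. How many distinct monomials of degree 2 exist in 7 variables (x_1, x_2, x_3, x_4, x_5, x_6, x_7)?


The number of degree-2 monomials in 7 variables is C(d+n-1, n-1).
= C(2+7-1, 7-1) = C(8, 6)
= 28

28


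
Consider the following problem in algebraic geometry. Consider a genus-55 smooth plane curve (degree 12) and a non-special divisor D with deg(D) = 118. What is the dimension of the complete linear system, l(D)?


First, compute the genus of a smooth plane curve of degree 12:
g = (d-1)(d-2)/2 = (12-1)(12-2)/2 = 55
For a non-special divisor D (i.e., h^1(D) = 0), Riemann-Roch gives:
l(D) = deg(D) - g + 1
Since deg(D) = 118 >= 2g - 1 = 109, D is non-special.
l(D) = 118 - 55 + 1 = 64

64


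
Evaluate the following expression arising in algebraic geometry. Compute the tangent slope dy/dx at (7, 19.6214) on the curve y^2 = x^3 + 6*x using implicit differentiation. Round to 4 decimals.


Using implicit differentiation of y^2 = x^3 + 6*x:
2y * dy/dx = 3x^2 + 6
dy/dx = (3x^2 + 6)/(2y)
Numerator: 3*7^2 + 6 = 153
Denominator: 2*19.6214 = 39.2428
dy/dx = 153/39.2428 = 3.8988

3.8988


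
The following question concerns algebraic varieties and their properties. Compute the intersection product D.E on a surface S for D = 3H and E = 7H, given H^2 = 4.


Using bilinearity of the intersection pairing on a surface S:
(aH).(bH) = ab * (H.H)
We have H^2 = 4.
D.E = (3H).(7H) = 3*7*4
= 21*4
= 84

84


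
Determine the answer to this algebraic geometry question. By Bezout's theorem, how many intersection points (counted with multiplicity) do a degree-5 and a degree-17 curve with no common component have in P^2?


Bezout's theorem states the intersection count equals the product of degrees.
Intersection count = 5 * 17 = 85

85


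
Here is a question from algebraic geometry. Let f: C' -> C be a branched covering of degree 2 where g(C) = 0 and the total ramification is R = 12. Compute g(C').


Riemann-Hurwitz formula: 2g' - 2 = d(2g - 2) + R
Given: d = 2, g = 0, R = 12
2g' - 2 = 2*(2*0 - 2) + 12
2g' - 2 = 2*(-2) + 12
2g' - 2 = -4 + 12 = 8
2g' = 10
g' = 5

5


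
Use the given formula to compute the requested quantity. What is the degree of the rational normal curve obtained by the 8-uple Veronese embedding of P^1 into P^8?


The rational normal curve in P^8 is the image of P^1 under the 8-uple Veronese.
A general hyperplane in P^8 pulls back to a degree-8 form on P^1, which has 8 zeros,
so the curve meets a general hyperplane in 8 points. Degree = 8.

8


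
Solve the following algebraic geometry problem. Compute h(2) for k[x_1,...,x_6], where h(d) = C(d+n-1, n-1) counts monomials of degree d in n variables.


The Hilbert function for the polynomial ring in 6 variables is:
h(d) = C(d+n-1, n-1)
h(2) = C(2+6-1, 6-1) = C(7, 5)
= 7! / (5! * 2!)
= 21

21


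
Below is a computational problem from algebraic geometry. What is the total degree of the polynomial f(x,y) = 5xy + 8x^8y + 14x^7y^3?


Examine each term for its total degree (sum of exponents).
  Term '5xy' has total degree 1+1 = 2.
  Term '8x^8y' has total degree 8+1 = 9.
  Term '14x^7y^3' has total degree 7+3 = 10.
The maximum total degree among all terms is 10.

10


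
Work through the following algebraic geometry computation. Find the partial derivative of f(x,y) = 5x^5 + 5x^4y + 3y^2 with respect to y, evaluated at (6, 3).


df/dy = 5*x^4 + 2*3*y^1
At (6,3): 5*6^4 + 2*3*3^1
= 6480 + 18
= 6498

6498


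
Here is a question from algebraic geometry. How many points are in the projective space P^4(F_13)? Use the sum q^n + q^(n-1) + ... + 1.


P^4(F_13) has (q^(n+1) - 1)/(q - 1) points.
= 13^4 + 13^3 + 13^2 + 13^1 + 13^0
= 28561 + 2197 + 169 + 13 + 1
= 30941

30941


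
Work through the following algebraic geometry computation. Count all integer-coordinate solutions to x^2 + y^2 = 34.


Systematically check integer values of x where x^2 <= 34.
For each valid x, check if 34 - x^2 is a perfect square.
x=3: 34 - 9 = 25, sqrt = 5 (valid)
x=5: 34 - 25 = 9, sqrt = 3 (valid)
Total integer solutions found: 8

8


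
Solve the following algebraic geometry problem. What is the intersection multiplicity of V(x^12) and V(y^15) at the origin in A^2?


The intersection multiplicity of V(x^a) and V(y^b) at the origin is:
I(O; V(x^12), V(y^15)) = dim_k(k[x,y]/(x^12, y^15))
A basis for k[x,y]/(x^12, y^15) is the set of monomials x^i * y^j
where 0 <= i < 12 and 0 <= j < 15.
The number of such monomials is 12 * 15 = 180

180


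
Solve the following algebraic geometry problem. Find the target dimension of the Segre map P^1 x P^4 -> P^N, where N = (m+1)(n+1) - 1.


The Segre embedding maps P^m x P^n into P^N via
all products of coordinates from each factor.
N = (m+1)(n+1) - 1
N = (1+1)(4+1) - 1
N = 2*5 - 1
N = 10 - 1 = 9

9


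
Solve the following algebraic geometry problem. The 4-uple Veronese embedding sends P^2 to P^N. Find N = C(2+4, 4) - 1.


The Veronese embedding v_d: P^n -> P^N maps each point to all
degree-d monomials in n+1 homogeneous coordinates.
N = C(n+d, d) - 1
N = C(2+4, 4) - 1
N = C(6, 4) - 1
C(6, 4) = 15
N = 15 - 1 = 14

14


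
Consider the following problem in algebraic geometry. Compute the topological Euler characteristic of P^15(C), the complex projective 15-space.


The complex projective space P^15 has one cell in each even real dimension 0, 2, ..., 30.
The cohomology groups are H^{2k}(P^15) = Z for k = 0,...,15, and 0 otherwise.
Euler characteristic = sum of Betti numbers = 1 per even-dimensional cohomology group.
chi(P^15) = 15 + 1 = 16

16


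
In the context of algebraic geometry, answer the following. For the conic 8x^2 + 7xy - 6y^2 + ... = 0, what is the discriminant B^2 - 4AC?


The discriminant of a conic Ax^2 + Bxy + Cy^2 + ... = 0 is B^2 - 4AC.
B^2 = 7^2 = 49
4AC = 4*8*(-6) = -192
Discriminant = 49 + 192 = 241

241


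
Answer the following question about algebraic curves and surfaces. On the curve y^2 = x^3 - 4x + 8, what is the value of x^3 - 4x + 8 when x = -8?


Compute x^3 - 4x + 8 at x = -8:
x^3 = (-8)^3 = -512
(-4)*x = (-4)*(-8) = 32
Sum: -512 + 32 + 8 = -472

-472


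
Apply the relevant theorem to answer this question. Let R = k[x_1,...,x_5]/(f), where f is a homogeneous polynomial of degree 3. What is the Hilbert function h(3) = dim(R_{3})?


For R = k[x_1,...,x_n]/(f) with f homogeneous of degree e:
The Hilbert series is (1 - t^e)/(1 - t)^n.
So h(d) = C(d+n-1, n-1) - C(d-e+n-1, n-1) for d >= e.
With n=5, e=3, d=3:
C(3+5-1, 5-1) = C(7, 4) = 35
C(3-3+5-1, 5-1) = C(4, 4) = 1
h(3) = 35 - 1 = 34

34


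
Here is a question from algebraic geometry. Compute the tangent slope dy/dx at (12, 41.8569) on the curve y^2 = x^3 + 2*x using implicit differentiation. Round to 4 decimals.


Using implicit differentiation of y^2 = x^3 + 2*x:
2y * dy/dx = 3x^2 + 2
dy/dx = (3x^2 + 2)/(2y)
Numerator: 3*12^2 + 2 = 434
Denominator: 2*41.8569 = 83.7138
dy/dx = 434/83.7138 = 5.1843

5.1843


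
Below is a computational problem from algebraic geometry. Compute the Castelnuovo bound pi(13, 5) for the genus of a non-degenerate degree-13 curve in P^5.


Castelnuovo's bound: write d - 1 = m(r-1) + epsilon with 0 <= epsilon < r-1.
d - 1 = 13 - 1 = 12
r - 1 = 5 - 1 = 4
12 = 3*4 + 0, so m = 3, epsilon = 0
pi(d, r) = m(m-1)(r-1)/2 + m*epsilon
= 3*2*4/2 + 3*0
= 24/2 + 0
= 12 + 0 = 12

12


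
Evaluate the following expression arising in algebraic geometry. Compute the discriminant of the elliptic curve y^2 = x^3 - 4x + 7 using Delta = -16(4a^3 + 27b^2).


Compute each component:
4a^3 = 4*(-4)^3 = 4*(-64) = -256
27b^2 = 27*7^2 = 27*49 = 1323
4a^3 + 27b^2 = -256 + 1323 = 1067
Delta = -16*1067 = -17072

-17072


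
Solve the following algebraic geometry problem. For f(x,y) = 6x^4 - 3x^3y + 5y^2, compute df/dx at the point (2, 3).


df/dx = 4*6*x^3 + 3*(-3)*x^2*y
At (2,3): 4*6*2^3 + 3*(-3)*2^2*3
= 192 - 108
= 84

84


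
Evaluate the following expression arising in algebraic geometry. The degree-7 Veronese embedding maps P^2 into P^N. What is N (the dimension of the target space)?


The Veronese embedding v_d: P^n -> P^N maps each point to all
degree-d monomials in n+1 homogeneous coordinates.
N = C(n+d, d) - 1
N = C(2+7, 7) - 1
N = C(9, 7) - 1
C(9, 7) = 36
N = 36 - 1 = 35

35
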